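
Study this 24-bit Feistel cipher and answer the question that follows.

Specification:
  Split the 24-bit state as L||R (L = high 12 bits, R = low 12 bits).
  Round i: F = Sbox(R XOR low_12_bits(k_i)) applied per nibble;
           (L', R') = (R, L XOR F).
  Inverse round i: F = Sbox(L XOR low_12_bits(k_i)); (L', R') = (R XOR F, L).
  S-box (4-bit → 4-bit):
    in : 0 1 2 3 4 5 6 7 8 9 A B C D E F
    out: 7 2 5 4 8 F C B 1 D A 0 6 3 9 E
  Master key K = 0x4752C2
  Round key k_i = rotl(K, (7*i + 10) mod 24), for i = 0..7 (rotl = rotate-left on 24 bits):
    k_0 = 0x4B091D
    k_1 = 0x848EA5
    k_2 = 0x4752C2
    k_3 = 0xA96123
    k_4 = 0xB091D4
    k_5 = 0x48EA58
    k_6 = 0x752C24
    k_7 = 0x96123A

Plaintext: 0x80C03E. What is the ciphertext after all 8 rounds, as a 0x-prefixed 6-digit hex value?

s_0 = plaintext = 0x80C03E
s_1 = Round(s_0, k_0) = 0x03E558
s_2 = Round(s_1, k_1) = 0x5580DD
s_3 = Round(s_2, k_2) = 0x0DD076
s_4 = Round(s_3, k_3) = 0x076222
s_5 = Round(s_4, k_4) = 0x22249A
s_6 = Round(s_5, k_5) = 0x49AB47
s_7 = Round(s_6, k_6) = 0xB47F5E
s_8 = Round(s_7, k_7) = 0xF5E88F

0xF5E88F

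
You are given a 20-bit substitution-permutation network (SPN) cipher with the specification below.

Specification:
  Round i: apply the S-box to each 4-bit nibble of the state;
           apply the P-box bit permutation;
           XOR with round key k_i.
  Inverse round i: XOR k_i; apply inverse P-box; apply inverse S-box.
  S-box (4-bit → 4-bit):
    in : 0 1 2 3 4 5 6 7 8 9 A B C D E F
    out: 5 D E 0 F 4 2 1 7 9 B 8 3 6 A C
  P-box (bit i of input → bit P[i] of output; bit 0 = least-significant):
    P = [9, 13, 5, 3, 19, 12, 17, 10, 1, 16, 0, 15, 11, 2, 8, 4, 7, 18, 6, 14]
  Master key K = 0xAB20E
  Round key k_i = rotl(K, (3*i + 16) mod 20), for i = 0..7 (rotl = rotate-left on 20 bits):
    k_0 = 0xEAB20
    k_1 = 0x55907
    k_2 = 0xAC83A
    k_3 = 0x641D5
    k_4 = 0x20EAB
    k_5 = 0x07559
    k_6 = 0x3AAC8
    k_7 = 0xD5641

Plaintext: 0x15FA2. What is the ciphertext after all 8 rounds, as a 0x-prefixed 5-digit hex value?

s_0 = plaintext = 0x15FA2
s_1 = Round(s_0, k_0) = 0x65EC9
s_2 = Round(s_1, k_1) = 0x8CA0F
s_3 = Round(s_2, k_2) = 0x540D4
s_4 = Round(s_3, k_3) = 0x47AAA
s_5 = Round(s_4, k_4) = 0xFF061
s_6 = Round(s_5, k_5) = 0x02622
s_7 = Round(s_6, k_6) = 0x09F34
s_8 = Round(s_7, k_7) = 0xDFCB8

0xDFCB8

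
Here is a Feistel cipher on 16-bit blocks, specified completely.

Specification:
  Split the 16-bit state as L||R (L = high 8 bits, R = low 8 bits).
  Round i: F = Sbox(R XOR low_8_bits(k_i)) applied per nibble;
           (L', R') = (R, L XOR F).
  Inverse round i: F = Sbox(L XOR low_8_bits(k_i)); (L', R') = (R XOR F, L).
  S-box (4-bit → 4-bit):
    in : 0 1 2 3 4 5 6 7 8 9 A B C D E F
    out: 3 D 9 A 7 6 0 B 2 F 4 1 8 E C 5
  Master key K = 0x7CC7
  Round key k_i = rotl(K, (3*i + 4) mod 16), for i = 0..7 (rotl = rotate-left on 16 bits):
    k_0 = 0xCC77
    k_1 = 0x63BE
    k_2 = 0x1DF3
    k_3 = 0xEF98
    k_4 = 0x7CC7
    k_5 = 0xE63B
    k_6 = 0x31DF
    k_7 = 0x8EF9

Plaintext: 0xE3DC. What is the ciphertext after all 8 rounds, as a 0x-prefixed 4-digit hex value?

s_0 = plaintext = 0xE3DC
s_1 = Round(s_0, k_0) = 0xDCA2
s_2 = Round(s_1, k_1) = 0xA204
s_3 = Round(s_2, k_2) = 0x04F9
s_4 = Round(s_3, k_3) = 0xF909
s_5 = Round(s_4, k_4) = 0x0975
s_6 = Round(s_5, k_5) = 0x7575
s_7 = Round(s_6, k_6) = 0x7531
s_8 = Round(s_7, k_7) = 0x31F7

0x31F7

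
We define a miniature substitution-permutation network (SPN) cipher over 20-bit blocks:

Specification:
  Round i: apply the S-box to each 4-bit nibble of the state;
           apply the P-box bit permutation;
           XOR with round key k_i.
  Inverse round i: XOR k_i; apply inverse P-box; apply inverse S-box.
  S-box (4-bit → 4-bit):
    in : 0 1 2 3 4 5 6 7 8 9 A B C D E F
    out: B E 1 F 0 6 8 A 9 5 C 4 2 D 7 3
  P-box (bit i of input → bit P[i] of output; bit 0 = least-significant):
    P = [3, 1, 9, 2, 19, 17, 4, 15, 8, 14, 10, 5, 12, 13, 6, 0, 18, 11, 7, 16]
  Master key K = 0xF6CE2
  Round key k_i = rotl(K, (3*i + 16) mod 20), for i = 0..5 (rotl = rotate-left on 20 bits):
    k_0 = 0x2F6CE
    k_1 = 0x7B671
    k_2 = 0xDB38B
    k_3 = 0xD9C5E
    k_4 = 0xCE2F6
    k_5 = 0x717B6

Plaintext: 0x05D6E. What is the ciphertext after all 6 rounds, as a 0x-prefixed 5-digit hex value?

0x41336

s_0 = plaintext = 0x05D6E
s_1 = Round(s_0, k_0) = 0x759A4
s_2 = Round(s_1, k_1) = 0x61B21
s_3 = Round(s_2, k_2) = 0x495CC
s_4 = Round(s_3, k_3) = 0xFC81C
s_5 = Round(s_4, k_4) = 0xA4BC4
s_6 = Round(s_5, k_5) = 0x41336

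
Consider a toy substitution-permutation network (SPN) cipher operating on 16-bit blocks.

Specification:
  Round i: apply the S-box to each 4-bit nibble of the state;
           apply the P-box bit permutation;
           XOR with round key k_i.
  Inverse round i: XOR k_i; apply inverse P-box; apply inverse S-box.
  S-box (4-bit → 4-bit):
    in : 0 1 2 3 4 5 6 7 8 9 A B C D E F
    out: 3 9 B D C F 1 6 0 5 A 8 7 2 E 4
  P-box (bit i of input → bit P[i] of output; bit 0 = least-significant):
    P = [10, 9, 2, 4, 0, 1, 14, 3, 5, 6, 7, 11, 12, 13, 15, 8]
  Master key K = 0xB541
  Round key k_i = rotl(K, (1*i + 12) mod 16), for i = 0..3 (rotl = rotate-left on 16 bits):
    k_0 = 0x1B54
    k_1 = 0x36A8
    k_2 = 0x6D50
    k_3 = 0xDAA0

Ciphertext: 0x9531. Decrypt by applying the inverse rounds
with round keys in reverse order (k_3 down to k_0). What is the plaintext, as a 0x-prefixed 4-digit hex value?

s_0 = ciphertext = 0x9531
s_1 = InvRound(s_0, k_3) = 0xB492
s_2 = InvRound(s_1, k_2) = 0x3E78
s_3 = InvRound(s_2, k_1) = 0x8E8B
s_4 = InvRound(s_3, k_0) = 0x3723

0x3723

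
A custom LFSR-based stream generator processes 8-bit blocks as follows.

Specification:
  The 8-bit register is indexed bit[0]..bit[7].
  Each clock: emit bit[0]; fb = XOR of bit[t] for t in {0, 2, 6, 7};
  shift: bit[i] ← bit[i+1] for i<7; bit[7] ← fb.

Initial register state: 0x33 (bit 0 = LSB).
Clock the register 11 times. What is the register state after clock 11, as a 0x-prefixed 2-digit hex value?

reg_0 = 0x33
clock 1: out=1, reg = 0x99
clock 2: out=1, reg = 0x4C
clock 3: out=0, reg = 0x26
clock 4: out=0, reg = 0x93
clock 5: out=1, reg = 0x49
clock 6: out=1, reg = 0x24
clock 7: out=0, reg = 0x92
clock 8: out=0, reg = 0xC9
clock 9: out=1, reg = 0xE4
clock 10: out=0, reg = 0xF2
clock 11: out=0, reg = 0x79

0x79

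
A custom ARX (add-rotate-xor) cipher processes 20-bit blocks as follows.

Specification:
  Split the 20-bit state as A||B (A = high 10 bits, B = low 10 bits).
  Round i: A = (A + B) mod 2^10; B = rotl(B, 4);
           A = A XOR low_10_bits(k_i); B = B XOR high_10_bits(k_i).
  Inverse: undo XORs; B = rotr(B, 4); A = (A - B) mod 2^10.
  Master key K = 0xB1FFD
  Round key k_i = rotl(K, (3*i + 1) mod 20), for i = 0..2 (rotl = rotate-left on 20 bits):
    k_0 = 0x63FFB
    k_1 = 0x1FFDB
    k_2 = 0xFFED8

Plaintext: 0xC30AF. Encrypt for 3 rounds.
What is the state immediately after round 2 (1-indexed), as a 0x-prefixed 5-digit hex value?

0x19BA2

s_0 = plaintext = 0xC30AF
s_1 = Round(s_0, k_0) = 0x1037D
s_2 = Round(s_1, k_1) = 0x19BA2
s_3 = Round(s_2, k_2) = 0xB41D1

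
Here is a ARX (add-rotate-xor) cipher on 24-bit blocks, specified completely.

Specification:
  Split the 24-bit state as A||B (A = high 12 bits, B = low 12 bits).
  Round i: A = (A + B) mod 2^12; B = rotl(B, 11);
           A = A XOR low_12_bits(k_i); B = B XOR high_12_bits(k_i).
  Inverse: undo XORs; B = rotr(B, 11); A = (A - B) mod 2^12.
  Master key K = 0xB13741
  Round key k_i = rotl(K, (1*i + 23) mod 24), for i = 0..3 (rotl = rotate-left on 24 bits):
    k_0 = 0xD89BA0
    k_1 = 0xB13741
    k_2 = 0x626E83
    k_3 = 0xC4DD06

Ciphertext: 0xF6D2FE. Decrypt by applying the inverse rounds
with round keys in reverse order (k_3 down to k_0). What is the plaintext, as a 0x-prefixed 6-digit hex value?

0xF34D50

s_0 = ciphertext = 0xF6D2FE
s_1 = InvRound(s_0, k_3) = 0x504D67
s_2 = InvRound(s_1, k_2) = 0x504683
s_3 = InvRound(s_2, k_1) = 0x724B21
s_4 = InvRound(s_3, k_0) = 0xF34D50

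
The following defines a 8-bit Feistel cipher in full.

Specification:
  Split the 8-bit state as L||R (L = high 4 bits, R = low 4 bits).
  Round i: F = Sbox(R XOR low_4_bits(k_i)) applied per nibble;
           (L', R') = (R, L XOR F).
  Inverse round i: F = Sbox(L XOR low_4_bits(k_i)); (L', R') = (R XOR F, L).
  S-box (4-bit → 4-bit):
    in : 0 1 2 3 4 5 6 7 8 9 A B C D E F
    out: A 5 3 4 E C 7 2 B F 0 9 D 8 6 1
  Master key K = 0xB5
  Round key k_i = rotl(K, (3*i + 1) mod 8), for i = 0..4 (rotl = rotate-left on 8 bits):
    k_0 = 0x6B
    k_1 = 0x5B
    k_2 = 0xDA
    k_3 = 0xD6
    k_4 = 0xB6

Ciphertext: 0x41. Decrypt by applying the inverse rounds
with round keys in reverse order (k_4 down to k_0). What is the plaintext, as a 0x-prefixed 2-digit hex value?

s_0 = ciphertext = 0x41
s_1 = InvRound(s_0, k_4) = 0x24
s_2 = InvRound(s_1, k_3) = 0xA2
s_3 = InvRound(s_2, k_2) = 0x8A
s_4 = InvRound(s_3, k_1) = 0xE8
s_5 = InvRound(s_4, k_0) = 0x4E

0x4E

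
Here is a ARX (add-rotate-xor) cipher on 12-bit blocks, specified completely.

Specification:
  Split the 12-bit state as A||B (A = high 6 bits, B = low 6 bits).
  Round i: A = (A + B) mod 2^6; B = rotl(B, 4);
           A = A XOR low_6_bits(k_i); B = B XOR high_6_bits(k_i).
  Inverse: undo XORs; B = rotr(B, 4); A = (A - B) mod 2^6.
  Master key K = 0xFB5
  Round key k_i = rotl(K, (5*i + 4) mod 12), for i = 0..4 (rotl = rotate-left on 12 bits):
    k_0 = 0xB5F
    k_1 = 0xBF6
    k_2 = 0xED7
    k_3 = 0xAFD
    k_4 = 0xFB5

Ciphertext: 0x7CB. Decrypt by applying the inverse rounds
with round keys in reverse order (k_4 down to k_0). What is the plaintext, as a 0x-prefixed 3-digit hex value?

0x705

s_0 = ciphertext = 0x7CB
s_1 = InvRound(s_0, k_4) = 0x4D7
s_2 = InvRound(s_1, k_3) = 0xEF3
s_3 = InvRound(s_2, k_2) = 0x320
s_4 = InvRound(s_3, k_1) = 0xFBC
s_5 = InvRound(s_4, k_0) = 0x705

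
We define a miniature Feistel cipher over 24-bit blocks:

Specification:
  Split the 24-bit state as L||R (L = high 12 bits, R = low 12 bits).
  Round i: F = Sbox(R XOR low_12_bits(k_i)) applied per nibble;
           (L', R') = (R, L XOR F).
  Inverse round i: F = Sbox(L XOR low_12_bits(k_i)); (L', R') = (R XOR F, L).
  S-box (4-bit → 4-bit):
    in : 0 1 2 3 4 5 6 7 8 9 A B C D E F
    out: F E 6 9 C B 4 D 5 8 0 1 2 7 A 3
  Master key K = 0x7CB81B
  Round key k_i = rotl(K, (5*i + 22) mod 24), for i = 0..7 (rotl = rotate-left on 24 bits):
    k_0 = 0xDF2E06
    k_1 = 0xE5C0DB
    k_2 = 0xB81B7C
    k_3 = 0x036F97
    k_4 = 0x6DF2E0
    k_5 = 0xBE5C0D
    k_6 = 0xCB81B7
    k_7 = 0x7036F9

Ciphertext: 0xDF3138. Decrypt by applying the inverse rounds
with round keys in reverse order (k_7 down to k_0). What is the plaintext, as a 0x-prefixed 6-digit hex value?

s_0 = ciphertext = 0xDF3138
s_1 = InvRound(s_0, k_7) = 0x0C8DF3
s_2 = InvRound(s_1, k_6) = 0x3200C8
s_3 = InvRound(s_2, k_5) = 0x3AF320
s_4 = InvRound(s_3, k_4) = 0xDE33AF
s_5 = InvRound(s_4, k_3) = 0x573DE3
s_6 = InvRound(s_5, k_2) = 0x710573
s_7 = InvRound(s_6, k_1) = 0x852710
s_8 = InvRound(s_7, k_0) = 0x3AC852

0x3AC852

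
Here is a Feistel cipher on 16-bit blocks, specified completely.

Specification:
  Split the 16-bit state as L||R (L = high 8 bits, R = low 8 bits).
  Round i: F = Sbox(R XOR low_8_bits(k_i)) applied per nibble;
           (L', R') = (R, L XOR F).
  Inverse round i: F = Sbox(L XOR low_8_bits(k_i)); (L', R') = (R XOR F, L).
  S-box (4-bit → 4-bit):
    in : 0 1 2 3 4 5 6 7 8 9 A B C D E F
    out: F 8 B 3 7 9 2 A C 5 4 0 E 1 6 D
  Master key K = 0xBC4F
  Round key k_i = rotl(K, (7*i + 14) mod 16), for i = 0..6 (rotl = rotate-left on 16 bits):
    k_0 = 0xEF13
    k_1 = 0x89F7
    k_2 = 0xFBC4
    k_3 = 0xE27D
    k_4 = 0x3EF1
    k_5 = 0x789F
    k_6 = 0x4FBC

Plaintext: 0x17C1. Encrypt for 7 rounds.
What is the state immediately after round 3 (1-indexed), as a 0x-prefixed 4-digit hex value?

s_0 = plaintext = 0x17C1
s_1 = Round(s_0, k_0) = 0xC10C
s_2 = Round(s_1, k_1) = 0x0C11
s_3 = Round(s_2, k_2) = 0x1115
s_4 = Round(s_3, k_3) = 0x153D
s_5 = Round(s_4, k_4) = 0x3DFB
s_6 = Round(s_5, k_5) = 0xFB1A
s_7 = Round(s_6, k_6) = 0x1AB9

0x1115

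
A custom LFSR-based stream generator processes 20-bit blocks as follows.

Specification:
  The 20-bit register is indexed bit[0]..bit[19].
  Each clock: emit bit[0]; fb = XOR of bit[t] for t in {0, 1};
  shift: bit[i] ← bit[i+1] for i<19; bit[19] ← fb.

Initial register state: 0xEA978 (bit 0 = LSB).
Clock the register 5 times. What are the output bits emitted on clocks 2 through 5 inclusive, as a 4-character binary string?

reg_0 = 0xEA978
clock 1: out=0, reg = 0x754BC
clock 2: out=0, reg = 0x3AA5E
clock 3: out=0, reg = 0x9D52F
clock 4: out=1, reg = 0x4EA97
clock 5: out=1, reg = 0x2754B

0011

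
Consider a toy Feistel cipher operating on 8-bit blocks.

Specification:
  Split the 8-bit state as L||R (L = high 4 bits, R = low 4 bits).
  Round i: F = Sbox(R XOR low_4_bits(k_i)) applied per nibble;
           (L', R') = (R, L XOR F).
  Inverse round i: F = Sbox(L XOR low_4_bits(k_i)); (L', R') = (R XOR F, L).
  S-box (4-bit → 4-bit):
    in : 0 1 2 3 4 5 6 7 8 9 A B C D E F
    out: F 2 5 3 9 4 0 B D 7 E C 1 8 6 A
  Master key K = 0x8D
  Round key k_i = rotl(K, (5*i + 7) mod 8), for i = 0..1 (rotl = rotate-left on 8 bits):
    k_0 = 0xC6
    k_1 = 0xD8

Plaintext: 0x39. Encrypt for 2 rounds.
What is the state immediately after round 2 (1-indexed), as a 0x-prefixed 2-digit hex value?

0x9B

s_0 = plaintext = 0x39
s_1 = Round(s_0, k_0) = 0x99
s_2 = Round(s_1, k_1) = 0x9B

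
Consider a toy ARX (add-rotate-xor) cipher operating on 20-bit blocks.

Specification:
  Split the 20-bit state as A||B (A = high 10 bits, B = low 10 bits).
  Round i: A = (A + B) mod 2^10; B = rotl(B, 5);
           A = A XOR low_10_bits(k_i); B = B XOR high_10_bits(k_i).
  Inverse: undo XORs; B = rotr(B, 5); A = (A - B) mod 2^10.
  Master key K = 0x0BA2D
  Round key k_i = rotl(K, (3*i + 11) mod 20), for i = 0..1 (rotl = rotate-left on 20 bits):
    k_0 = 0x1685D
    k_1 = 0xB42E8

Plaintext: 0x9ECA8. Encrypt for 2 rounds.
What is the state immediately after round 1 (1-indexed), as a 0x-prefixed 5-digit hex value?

0xDF95F

s_0 = plaintext = 0x9ECA8
s_1 = Round(s_0, k_0) = 0xDF95F
s_2 = Round(s_1, k_1) = 0x8D53A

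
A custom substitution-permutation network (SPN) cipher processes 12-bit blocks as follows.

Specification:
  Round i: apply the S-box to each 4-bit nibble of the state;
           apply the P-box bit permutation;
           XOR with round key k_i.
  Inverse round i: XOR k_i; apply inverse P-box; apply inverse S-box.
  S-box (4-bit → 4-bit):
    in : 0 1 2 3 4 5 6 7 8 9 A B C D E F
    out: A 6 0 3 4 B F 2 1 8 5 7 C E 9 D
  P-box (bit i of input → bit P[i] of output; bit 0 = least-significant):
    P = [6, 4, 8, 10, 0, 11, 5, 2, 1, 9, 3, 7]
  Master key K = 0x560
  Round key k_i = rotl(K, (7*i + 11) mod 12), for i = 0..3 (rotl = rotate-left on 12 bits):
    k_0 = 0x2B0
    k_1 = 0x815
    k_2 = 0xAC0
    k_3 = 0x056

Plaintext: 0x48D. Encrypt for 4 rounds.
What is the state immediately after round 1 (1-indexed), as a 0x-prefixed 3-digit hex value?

0x7A9

s_0 = plaintext = 0x48D
s_1 = Round(s_0, k_0) = 0x7A9
s_2 = Round(s_1, k_1) = 0xE34
s_3 = Round(s_2, k_2) = 0x343
s_4 = Round(s_3, k_3) = 0x224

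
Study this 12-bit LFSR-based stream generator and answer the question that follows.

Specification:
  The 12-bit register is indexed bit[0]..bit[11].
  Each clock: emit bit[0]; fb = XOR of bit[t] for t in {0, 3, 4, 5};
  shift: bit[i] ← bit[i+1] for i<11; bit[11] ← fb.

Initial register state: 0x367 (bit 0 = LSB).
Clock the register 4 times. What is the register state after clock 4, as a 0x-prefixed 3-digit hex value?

0x636

reg_0 = 0x367
clock 1: out=1, reg = 0x1B3
clock 2: out=1, reg = 0x8D9
clock 3: out=1, reg = 0xC6C
clock 4: out=0, reg = 0x636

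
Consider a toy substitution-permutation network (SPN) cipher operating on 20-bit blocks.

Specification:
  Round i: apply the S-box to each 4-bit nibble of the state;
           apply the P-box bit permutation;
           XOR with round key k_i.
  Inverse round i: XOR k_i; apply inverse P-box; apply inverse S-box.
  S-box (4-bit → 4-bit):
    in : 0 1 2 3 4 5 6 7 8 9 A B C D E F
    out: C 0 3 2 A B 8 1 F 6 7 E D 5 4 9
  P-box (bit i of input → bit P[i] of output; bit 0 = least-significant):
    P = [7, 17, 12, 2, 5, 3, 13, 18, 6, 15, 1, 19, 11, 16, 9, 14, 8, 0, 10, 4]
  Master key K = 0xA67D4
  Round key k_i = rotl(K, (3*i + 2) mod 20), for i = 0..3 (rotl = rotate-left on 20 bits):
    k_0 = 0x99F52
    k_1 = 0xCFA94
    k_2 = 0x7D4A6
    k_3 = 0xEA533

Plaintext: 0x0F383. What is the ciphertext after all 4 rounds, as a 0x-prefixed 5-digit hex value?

0xD851B

s_0 = plaintext = 0x0F383
s_1 = Round(s_0, k_0) = 0xF736A
s_2 = Round(s_1, k_1) = 0xA6304
s_3 = Round(s_2, k_2) = 0x131A3
s_4 = Round(s_3, k_3) = 0xD851B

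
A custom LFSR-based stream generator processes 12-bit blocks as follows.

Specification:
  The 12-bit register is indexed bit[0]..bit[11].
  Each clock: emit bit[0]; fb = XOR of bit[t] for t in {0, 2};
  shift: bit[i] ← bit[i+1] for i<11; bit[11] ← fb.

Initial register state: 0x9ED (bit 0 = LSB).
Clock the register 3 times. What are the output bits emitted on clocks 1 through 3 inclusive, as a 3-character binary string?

reg_0 = 0x9ED
clock 1: out=1, reg = 0x4F6
clock 2: out=0, reg = 0xA7B
clock 3: out=1, reg = 0xD3D

101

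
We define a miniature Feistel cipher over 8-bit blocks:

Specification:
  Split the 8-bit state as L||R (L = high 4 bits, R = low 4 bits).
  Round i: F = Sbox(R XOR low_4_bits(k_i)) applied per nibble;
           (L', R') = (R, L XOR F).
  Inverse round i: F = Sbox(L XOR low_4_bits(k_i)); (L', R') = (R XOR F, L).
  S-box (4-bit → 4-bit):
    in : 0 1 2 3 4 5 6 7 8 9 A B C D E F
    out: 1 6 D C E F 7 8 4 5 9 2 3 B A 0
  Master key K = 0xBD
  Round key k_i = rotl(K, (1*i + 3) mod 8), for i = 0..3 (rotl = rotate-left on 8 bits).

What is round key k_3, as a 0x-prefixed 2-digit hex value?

K = 0xBD
k_0 = rotl(K, (1*0+3) mod 8) = rotl(K, 3) = 0xED
k_1 = rotl(K, (1*1+3) mod 8) = rotl(K, 4) = 0xDB
k_2 = rotl(K, (1*2+3) mod 8) = rotl(K, 5) = 0xB7
k_3 = rotl(K, (1*3+3) mod 8) = rotl(K, 6) = 0x6F

0x6F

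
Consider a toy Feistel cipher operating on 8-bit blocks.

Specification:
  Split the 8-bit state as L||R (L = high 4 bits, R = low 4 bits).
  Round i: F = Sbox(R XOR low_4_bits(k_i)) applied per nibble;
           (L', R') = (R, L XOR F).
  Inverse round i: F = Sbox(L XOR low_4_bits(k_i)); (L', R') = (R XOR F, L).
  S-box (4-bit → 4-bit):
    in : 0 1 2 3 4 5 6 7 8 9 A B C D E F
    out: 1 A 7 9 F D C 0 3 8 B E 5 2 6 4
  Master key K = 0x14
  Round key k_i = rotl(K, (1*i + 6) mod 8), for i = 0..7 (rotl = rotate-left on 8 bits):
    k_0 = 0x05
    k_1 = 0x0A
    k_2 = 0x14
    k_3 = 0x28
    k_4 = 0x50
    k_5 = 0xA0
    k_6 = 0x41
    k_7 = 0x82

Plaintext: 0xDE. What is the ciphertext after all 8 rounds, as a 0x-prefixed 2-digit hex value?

0xC7

s_0 = plaintext = 0xDE
s_1 = Round(s_0, k_0) = 0xE3
s_2 = Round(s_1, k_1) = 0x36
s_3 = Round(s_2, k_2) = 0x64
s_4 = Round(s_3, k_3) = 0x43
s_5 = Round(s_4, k_4) = 0x3D
s_6 = Round(s_5, k_5) = 0xD1
s_7 = Round(s_6, k_6) = 0x1C
s_8 = Round(s_7, k_7) = 0xC7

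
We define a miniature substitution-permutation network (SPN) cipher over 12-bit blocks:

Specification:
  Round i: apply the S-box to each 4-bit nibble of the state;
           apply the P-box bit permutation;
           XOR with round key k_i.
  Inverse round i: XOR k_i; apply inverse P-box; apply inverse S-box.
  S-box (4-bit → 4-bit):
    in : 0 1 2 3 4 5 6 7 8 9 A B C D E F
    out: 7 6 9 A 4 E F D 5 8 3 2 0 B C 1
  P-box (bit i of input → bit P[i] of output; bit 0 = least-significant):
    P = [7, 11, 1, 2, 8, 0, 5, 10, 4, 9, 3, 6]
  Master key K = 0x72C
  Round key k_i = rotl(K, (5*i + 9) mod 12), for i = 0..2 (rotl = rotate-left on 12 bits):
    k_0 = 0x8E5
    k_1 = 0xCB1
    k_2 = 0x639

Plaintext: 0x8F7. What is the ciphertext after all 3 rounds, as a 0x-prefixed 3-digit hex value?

s_0 = plaintext = 0x8F7
s_1 = Round(s_0, k_0) = 0x97B
s_2 = Round(s_1, k_1) = 0x1D1
s_3 = Round(s_2, k_2) = 0x932

0x932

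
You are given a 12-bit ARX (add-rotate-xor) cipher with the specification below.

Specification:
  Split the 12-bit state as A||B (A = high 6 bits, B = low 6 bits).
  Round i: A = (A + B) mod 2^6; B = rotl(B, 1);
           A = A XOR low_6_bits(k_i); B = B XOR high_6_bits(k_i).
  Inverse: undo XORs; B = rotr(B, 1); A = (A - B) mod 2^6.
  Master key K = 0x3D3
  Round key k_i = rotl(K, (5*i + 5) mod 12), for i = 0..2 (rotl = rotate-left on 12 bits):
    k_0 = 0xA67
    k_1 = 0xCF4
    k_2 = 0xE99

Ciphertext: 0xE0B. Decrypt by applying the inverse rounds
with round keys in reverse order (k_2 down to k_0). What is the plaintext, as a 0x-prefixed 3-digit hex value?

s_0 = ciphertext = 0xE0B
s_1 = InvRound(s_0, k_2) = 0xA78
s_2 = InvRound(s_1, k_1) = 0xE25
s_3 = InvRound(s_2, k_0) = 0x646

0x646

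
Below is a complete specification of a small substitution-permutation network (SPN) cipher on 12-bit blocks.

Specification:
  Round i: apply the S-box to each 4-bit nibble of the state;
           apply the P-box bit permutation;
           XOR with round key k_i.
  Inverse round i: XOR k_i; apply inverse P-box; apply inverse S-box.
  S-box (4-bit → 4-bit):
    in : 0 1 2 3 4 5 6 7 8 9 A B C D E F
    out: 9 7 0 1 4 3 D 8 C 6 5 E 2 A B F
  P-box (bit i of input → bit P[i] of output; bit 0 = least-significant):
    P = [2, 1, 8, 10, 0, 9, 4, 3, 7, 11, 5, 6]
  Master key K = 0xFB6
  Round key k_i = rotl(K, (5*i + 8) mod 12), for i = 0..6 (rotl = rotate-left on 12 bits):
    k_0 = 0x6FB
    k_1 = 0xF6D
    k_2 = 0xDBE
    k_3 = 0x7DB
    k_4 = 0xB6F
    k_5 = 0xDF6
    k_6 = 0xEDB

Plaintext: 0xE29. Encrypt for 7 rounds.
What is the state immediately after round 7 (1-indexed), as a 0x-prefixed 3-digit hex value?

s_0 = plaintext = 0xE29
s_1 = Round(s_0, k_0) = 0xF39
s_2 = Round(s_1, k_1) = 0x68E
s_3 = Round(s_2, k_2) = 0x940
s_4 = Round(s_3, k_3) = 0xBEF
s_5 = Round(s_4, k_4) = 0x400
s_6 = Round(s_5, k_5) = 0x9DB
s_7 = Round(s_6, k_6) = 0x1F1

0x1F1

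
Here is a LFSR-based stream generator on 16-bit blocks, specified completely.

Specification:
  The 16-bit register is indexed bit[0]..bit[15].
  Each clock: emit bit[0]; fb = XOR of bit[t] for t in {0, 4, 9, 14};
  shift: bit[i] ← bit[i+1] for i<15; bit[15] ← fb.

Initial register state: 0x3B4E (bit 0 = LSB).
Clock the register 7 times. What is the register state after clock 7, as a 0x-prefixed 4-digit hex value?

0x9676

reg_0 = 0x3B4E
clock 1: out=0, reg = 0x9DA7
clock 2: out=1, reg = 0xCED3
clock 3: out=1, reg = 0x6769
clock 4: out=1, reg = 0xB3B4
clock 5: out=0, reg = 0x59DA
clock 6: out=0, reg = 0x2CED
clock 7: out=1, reg = 0x9676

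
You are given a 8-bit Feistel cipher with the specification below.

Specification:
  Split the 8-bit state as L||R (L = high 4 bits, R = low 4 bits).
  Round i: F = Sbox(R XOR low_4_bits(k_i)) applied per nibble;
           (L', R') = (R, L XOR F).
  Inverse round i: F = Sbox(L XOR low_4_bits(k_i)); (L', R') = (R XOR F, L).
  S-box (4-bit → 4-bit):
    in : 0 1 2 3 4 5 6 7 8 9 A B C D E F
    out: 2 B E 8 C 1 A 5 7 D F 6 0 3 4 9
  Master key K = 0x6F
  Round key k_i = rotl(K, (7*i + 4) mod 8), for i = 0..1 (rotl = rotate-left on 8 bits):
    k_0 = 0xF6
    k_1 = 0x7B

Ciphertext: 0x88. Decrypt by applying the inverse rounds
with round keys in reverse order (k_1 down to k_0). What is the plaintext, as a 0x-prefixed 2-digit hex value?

0x20

s_0 = ciphertext = 0x88
s_1 = InvRound(s_0, k_1) = 0x08
s_2 = InvRound(s_1, k_0) = 0x20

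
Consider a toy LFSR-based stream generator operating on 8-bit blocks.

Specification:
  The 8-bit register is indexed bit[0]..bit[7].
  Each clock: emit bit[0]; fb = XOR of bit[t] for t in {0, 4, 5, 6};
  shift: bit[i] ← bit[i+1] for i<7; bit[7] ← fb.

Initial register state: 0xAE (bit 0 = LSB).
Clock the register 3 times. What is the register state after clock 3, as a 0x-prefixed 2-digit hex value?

reg_0 = 0xAE
clock 1: out=0, reg = 0xD7
clock 2: out=1, reg = 0xEB
clock 3: out=1, reg = 0xF5

0xF5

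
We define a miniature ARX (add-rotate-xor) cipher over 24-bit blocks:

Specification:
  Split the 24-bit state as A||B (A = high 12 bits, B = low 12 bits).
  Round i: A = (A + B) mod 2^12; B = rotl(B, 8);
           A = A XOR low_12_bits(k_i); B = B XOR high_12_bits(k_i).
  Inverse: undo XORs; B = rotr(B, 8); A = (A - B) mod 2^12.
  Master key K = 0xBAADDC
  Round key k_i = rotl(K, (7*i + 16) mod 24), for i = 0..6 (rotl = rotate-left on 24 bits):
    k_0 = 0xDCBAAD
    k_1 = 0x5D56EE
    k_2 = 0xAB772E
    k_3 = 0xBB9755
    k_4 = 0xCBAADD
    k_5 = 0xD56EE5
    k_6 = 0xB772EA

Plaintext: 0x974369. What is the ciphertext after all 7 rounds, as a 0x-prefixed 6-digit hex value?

s_0 = plaintext = 0x974369
s_1 = Round(s_0, k_0) = 0x6704FD
s_2 = Round(s_1, k_1) = 0xD8389A
s_3 = Round(s_2, k_2) = 0x13303E
s_4 = Round(s_3, k_3) = 0x6245BA
s_5 = Round(s_4, k_4) = 0x1036E1
s_6 = Round(s_5, k_5) = 0x901C38
s_7 = Round(s_6, k_6) = 0x7D33B4

0x7D33B4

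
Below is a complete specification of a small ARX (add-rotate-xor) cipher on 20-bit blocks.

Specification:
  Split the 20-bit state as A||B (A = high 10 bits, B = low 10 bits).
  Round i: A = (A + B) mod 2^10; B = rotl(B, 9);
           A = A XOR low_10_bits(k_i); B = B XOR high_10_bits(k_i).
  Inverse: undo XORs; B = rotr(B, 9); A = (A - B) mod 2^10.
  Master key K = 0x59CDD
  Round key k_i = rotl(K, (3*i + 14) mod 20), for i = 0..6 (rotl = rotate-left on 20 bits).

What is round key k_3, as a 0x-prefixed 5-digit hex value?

0xCE6EA

K = 0x59CDD
k_0 = rotl(K, (3*0+14) mod 20) = rotl(K, 14) = 0x75673
k_1 = rotl(K, (3*1+14) mod 20) = rotl(K, 17) = 0xAB39B
k_2 = rotl(K, (3*2+14) mod 20) = rotl(K, 0) = 0x59CDD
k_3 = rotl(K, (3*3+14) mod 20) = rotl(K, 3) = 0xCE6EA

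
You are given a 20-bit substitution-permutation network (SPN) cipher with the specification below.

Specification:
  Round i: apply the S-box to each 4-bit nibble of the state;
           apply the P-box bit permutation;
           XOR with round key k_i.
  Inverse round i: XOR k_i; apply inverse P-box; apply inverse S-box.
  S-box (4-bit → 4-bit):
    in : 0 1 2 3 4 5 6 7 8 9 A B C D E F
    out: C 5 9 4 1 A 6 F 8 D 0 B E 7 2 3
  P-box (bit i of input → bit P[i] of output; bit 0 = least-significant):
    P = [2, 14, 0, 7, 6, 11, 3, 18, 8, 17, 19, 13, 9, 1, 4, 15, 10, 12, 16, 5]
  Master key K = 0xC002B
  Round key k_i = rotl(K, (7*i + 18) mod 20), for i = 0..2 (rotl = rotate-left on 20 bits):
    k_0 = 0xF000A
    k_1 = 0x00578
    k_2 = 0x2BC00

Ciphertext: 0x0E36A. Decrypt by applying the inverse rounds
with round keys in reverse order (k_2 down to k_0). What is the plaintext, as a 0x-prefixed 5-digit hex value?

s_0 = ciphertext = 0x0E36A
s_1 = InvRound(s_0, k_2) = 0xBFFDE
s_2 = InvRound(s_1, k_1) = 0xCBCEB
s_3 = InvRound(s_2, k_0) = 0x785F0

0x785F0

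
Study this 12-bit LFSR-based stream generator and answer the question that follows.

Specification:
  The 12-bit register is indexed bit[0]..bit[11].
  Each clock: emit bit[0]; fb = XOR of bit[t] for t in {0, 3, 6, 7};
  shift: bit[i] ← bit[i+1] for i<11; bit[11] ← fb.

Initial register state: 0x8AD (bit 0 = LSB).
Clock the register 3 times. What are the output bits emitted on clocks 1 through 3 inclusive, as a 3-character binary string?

reg_0 = 0x8AD
clock 1: out=1, reg = 0xC56
clock 2: out=0, reg = 0xE2B
clock 3: out=1, reg = 0x715

101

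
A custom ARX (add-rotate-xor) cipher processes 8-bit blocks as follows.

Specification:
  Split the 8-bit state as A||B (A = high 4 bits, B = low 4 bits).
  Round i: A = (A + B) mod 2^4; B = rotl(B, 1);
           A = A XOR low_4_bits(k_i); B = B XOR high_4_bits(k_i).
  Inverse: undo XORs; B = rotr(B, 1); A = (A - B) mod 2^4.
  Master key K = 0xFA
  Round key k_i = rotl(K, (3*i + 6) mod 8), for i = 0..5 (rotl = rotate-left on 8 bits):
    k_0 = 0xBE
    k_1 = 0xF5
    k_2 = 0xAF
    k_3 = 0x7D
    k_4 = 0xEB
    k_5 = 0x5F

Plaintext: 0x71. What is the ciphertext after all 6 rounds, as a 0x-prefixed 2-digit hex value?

s_0 = plaintext = 0x71
s_1 = Round(s_0, k_0) = 0x69
s_2 = Round(s_1, k_1) = 0xAC
s_3 = Round(s_2, k_2) = 0x93
s_4 = Round(s_3, k_3) = 0x11
s_5 = Round(s_4, k_4) = 0x9C
s_6 = Round(s_5, k_5) = 0xAC

0xAC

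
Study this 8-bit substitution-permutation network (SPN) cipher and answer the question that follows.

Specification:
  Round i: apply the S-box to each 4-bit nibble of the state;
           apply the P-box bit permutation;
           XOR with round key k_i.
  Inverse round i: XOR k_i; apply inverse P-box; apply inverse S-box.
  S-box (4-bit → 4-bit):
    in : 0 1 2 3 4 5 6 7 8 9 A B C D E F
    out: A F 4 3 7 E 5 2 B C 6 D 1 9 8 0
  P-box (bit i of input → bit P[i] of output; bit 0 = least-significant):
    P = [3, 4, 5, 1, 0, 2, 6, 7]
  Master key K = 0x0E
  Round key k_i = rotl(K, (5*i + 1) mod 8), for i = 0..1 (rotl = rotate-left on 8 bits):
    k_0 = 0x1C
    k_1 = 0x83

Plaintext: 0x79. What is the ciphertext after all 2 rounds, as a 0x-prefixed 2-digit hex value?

s_0 = plaintext = 0x79
s_1 = Round(s_0, k_0) = 0x3A
s_2 = Round(s_1, k_1) = 0xB6

0xB6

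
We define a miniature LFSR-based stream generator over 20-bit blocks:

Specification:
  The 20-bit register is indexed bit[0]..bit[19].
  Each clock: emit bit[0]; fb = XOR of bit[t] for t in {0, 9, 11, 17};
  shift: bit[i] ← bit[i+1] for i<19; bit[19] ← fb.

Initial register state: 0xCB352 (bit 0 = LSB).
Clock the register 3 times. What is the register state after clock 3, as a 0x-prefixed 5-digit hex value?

reg_0 = 0xCB352
clock 1: out=0, reg = 0xE59A9
clock 2: out=1, reg = 0xF2CD4
clock 3: out=0, reg = 0x7966A

0x7966A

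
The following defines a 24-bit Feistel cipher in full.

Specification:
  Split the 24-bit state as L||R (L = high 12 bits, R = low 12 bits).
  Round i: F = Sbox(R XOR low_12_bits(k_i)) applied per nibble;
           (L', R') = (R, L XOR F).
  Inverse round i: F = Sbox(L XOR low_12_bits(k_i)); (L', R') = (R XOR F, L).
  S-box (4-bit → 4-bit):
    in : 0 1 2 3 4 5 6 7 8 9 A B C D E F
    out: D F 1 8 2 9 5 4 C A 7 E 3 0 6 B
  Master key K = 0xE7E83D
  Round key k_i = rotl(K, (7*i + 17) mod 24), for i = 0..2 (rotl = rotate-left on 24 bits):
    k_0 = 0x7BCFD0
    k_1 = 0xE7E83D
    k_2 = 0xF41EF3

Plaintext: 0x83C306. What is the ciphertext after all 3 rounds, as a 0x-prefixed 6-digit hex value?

s_0 = plaintext = 0x83C306
s_1 = Round(s_0, k_0) = 0x306B39
s_2 = Round(s_1, k_1) = 0xB39BD4
s_3 = Round(s_2, k_2) = 0xBD422D

0xBD422D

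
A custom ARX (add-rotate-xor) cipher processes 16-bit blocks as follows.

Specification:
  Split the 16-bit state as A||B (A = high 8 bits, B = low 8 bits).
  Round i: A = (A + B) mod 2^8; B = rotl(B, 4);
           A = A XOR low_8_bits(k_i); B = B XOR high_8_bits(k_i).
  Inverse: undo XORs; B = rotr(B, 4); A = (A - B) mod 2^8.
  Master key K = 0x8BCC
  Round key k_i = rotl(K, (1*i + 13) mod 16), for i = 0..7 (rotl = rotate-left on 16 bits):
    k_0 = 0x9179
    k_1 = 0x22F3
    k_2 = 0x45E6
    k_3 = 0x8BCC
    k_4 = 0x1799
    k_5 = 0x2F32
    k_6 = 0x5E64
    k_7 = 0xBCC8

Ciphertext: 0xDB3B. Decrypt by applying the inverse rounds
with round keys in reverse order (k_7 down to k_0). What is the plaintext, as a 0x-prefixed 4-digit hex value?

0x88D8

s_0 = ciphertext = 0xDB3B
s_1 = InvRound(s_0, k_7) = 0x9B78
s_2 = InvRound(s_1, k_6) = 0x9D62
s_3 = InvRound(s_2, k_5) = 0xDBD4
s_4 = InvRound(s_3, k_4) = 0x063C
s_5 = InvRound(s_4, k_3) = 0x4F7B
s_6 = InvRound(s_5, k_2) = 0xC6E3
s_7 = InvRound(s_6, k_1) = 0x191C
s_8 = InvRound(s_7, k_0) = 0x88D8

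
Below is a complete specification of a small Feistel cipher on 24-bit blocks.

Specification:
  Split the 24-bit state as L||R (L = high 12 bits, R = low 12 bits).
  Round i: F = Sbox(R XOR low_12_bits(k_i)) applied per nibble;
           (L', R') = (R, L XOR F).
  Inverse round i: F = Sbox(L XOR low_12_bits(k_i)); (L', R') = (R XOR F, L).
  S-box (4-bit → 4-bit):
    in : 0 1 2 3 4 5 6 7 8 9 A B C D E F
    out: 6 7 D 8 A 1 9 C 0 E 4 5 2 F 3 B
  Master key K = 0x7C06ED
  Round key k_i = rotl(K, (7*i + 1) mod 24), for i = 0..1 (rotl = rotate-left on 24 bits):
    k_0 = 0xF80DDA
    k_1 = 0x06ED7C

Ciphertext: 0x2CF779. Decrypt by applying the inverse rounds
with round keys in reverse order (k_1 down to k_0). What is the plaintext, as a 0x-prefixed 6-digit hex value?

0x57AC21

s_0 = ciphertext = 0x2CF779
s_1 = InvRound(s_0, k_1) = 0xC212CF
s_2 = InvRound(s_1, k_0) = 0x57AC21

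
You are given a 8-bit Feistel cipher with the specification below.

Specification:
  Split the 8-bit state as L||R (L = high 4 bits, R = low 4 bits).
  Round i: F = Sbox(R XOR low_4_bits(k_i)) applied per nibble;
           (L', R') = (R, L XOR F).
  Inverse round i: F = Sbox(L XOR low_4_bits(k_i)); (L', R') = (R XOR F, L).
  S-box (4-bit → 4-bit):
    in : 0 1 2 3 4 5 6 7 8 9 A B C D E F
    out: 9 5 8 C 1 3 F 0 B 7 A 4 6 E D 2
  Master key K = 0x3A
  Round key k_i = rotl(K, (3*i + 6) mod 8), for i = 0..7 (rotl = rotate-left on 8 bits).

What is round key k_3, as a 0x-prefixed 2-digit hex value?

0x1D

K = 0x3A
k_0 = rotl(K, (3*0+6) mod 8) = rotl(K, 6) = 0x8E
k_1 = rotl(K, (3*1+6) mod 8) = rotl(K, 1) = 0x74
k_2 = rotl(K, (3*2+6) mod 8) = rotl(K, 4) = 0xA3
k_3 = rotl(K, (3*3+6) mod 8) = rotl(K, 7) = 0x1D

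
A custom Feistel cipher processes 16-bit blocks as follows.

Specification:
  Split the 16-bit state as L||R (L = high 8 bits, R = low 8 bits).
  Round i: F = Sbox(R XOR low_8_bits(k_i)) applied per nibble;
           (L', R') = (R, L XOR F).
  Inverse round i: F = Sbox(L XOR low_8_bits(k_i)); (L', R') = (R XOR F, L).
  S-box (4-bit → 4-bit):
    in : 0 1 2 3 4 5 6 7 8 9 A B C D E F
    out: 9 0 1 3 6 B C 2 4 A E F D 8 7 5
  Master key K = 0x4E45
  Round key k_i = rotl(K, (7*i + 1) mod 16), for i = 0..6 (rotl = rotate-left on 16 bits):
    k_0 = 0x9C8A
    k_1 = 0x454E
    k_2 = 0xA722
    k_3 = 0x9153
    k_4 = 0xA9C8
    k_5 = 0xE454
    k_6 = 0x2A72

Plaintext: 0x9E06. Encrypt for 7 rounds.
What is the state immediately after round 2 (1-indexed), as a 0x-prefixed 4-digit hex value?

0xD3AE

s_0 = plaintext = 0x9E06
s_1 = Round(s_0, k_0) = 0x06D3
s_2 = Round(s_1, k_1) = 0xD3AE
s_3 = Round(s_2, k_2) = 0xAE9E
s_4 = Round(s_3, k_3) = 0x9E76
s_5 = Round(s_4, k_4) = 0x7669
s_6 = Round(s_5, k_5) = 0x694E
s_7 = Round(s_6, k_6) = 0x4E54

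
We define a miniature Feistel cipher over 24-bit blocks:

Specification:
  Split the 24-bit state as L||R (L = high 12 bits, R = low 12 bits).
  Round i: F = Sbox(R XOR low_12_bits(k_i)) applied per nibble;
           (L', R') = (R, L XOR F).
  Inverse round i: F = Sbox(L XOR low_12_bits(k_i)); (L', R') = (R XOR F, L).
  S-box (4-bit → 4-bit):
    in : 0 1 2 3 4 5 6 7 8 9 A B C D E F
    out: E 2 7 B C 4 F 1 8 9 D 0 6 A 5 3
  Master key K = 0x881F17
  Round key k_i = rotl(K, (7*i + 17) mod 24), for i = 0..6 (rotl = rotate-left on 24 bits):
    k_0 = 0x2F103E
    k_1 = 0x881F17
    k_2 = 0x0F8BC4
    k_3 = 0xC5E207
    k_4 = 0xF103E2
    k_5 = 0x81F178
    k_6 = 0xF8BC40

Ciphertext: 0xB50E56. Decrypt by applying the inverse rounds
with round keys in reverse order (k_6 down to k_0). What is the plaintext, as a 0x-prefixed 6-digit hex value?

s_0 = ciphertext = 0xB50E56
s_1 = InvRound(s_0, k_6) = 0xF78B50
s_2 = InvRound(s_1, k_5) = 0xEBEF78
s_3 = InvRound(s_2, k_4) = 0x53EEBE
s_4 = InvRound(s_3, k_3) = 0xF0753E
s_5 = InvRound(s_4, k_2) = 0x955F07
s_6 = InvRound(s_5, k_1) = 0x0C0955
s_7 = InvRound(s_6, k_0) = 0x7600C0

0x7600C0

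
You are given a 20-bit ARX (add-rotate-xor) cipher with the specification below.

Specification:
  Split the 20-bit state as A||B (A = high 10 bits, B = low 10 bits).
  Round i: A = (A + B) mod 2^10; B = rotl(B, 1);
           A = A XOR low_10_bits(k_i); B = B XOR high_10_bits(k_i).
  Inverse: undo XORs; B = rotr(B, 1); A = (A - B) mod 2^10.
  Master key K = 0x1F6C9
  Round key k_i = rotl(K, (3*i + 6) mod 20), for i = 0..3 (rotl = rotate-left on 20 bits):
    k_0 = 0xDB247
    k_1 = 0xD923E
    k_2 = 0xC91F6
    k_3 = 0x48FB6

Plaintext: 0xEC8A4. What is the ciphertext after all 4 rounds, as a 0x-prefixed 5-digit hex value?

s_0 = plaintext = 0xEC8A4
s_1 = Round(s_0, k_0) = 0x84624
s_2 = Round(s_1, k_1) = 0x82F2D
s_3 = Round(s_2, k_2) = 0x3397F
s_4 = Round(s_3, k_3) = 0x7EFDD

0x7EFDD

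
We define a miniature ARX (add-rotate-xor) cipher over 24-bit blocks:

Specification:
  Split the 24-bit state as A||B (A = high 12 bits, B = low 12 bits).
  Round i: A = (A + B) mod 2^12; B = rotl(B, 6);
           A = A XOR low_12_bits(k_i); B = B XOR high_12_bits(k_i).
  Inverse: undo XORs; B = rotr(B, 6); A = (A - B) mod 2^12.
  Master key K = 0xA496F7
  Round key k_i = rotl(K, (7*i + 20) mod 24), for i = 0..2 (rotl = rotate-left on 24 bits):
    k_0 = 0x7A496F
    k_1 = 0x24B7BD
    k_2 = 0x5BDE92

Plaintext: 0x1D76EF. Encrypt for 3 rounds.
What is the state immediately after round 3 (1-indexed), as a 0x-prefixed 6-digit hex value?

0x9DDB0B

s_0 = plaintext = 0x1D76EF
s_1 = Round(s_0, k_0) = 0x1A9C7F
s_2 = Round(s_1, k_1) = 0x995DBA
s_3 = Round(s_2, k_2) = 0x9DDB0B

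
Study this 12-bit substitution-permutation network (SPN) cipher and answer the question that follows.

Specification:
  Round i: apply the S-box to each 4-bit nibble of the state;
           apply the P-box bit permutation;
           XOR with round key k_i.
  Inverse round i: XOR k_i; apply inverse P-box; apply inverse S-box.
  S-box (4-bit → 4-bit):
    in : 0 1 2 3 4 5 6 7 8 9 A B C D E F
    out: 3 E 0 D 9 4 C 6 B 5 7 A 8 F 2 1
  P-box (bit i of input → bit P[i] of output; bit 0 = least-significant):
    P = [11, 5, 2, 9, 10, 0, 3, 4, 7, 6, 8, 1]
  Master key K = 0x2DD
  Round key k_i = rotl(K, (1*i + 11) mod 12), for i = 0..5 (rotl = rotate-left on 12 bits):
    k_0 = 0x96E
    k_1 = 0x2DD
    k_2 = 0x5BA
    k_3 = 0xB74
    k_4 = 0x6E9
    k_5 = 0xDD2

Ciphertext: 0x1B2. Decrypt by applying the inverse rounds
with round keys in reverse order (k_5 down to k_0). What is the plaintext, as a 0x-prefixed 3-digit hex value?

0x216

s_0 = ciphertext = 0x1B2
s_1 = InvRound(s_0, k_5) = 0xEF0
s_2 = InvRound(s_1, k_4) = 0x21F
s_3 = InvRound(s_2, k_3) = 0x170
s_4 = InvRound(s_3, k_2) = 0x892
s_5 = InvRound(s_4, k_1) = 0xB73
s_6 = InvRound(s_5, k_0) = 0x216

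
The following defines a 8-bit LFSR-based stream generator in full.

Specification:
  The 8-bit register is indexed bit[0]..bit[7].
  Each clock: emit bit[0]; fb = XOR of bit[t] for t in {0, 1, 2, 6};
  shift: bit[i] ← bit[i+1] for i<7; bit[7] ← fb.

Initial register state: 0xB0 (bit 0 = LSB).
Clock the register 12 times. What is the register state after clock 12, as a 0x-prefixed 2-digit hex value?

reg_0 = 0xB0
clock 1: out=0, reg = 0x58
clock 2: out=0, reg = 0xAC
clock 3: out=0, reg = 0xD6
clock 4: out=0, reg = 0xEB
clock 5: out=1, reg = 0xF5
clock 6: out=1, reg = 0xFA
clock 7: out=0, reg = 0x7D
clock 8: out=1, reg = 0xBE
clock 9: out=0, reg = 0x5F
clock 10: out=1, reg = 0x2F
clock 11: out=1, reg = 0x97
clock 12: out=1, reg = 0xCB

0xCB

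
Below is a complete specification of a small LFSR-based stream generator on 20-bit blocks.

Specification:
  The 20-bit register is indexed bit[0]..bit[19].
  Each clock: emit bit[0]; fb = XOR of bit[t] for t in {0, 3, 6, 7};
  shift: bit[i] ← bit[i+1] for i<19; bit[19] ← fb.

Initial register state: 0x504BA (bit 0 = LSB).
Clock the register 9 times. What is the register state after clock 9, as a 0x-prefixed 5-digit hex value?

reg_0 = 0x504BA
clock 1: out=0, reg = 0x2825D
clock 2: out=1, reg = 0x9412E
clock 3: out=0, reg = 0xCA097
clock 4: out=1, reg = 0x6504B
clock 5: out=1, reg = 0xB2825
clock 6: out=1, reg = 0xD9412
clock 7: out=0, reg = 0x6CA09
clock 8: out=1, reg = 0x36504
clock 9: out=0, reg = 0x1B282

0x1B282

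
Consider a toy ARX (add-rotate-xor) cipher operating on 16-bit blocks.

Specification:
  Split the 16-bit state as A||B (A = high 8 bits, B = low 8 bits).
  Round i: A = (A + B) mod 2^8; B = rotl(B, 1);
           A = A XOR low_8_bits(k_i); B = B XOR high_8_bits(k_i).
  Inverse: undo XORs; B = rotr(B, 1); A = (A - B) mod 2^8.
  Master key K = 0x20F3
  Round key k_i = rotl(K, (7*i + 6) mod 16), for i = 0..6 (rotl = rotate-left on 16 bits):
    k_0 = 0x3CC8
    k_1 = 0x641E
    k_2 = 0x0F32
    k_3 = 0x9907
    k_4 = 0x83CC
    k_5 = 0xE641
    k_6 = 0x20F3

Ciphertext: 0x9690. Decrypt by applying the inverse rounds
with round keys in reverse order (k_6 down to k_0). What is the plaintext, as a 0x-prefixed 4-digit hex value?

s_0 = ciphertext = 0x9690
s_1 = InvRound(s_0, k_6) = 0x0D58
s_2 = InvRound(s_1, k_5) = 0xED5F
s_3 = InvRound(s_2, k_4) = 0xB36E
s_4 = InvRound(s_3, k_3) = 0xB9FB
s_5 = InvRound(s_4, k_2) = 0x117A
s_6 = InvRound(s_5, k_1) = 0x000F
s_7 = InvRound(s_6, k_0) = 0x2F99

0x2F99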